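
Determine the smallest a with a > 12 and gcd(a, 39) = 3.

15

Multiples of 3 above 12: 3·5, 3·6, … . Need the cofactor coprime to 39/3 = 13.
Checking s = 5, 6, … the first with gcd(s, 13) = 1 is s = 5, giving 15.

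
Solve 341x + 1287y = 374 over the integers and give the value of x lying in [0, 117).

Reduce mod 1287: 341x ≡ 374 (mod 1287). With g = gcd(341, 1287) = 11 dividing 374, divide through: 31x ≡ 34 (mod 117).
Since gcd(31, 117) = 1, x ≡ 34·(31)⁻¹ ≡ 103 (mod 117). Smallest non-negative: 103.

103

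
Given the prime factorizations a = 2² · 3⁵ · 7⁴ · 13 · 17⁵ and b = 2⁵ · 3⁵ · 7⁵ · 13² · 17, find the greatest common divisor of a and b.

515763612

min exponent per shared prime: 2² · 3⁵ · 7⁴ · 13 · 17 = 515763612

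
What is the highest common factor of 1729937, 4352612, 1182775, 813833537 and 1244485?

1729937 = 11² · 17 · 29²; 4352612 = 2² · 11² · 17 · 23²; 1182775 = 5² · 11² · 17 · 23; 813833537 = 11² · 17³ · 37²; 1244485 = 5 · 11⁴ · 17
gcd takes min exponent of each prime: 11² · 17 = 2057

2057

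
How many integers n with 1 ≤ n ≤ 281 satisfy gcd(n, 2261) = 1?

Prime factors of 2261: 7, 17, 19. Count integers ≤ 281 divisible by none of them.
By inclusion–exclusion: 281 − ⌊281/7⌋ − ⌊281/17⌋ − ⌊281/19⌋ + ⌊281/119⌋ + ⌊281/133⌋ + ⌊281/323⌋ − ⌊281/2261⌋ = 215.

215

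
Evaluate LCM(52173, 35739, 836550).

lcm(52173, 35739) = 52173·35739/gcd = 1864610847/99 = 18834453
lcm(18834453, 836550) = 18834453·836550/gcd = 15755961657150/99 = 159151127850

159151127850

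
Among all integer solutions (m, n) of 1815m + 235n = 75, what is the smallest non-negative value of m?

gcd(1815, 235) = 5 (Euclid: 1815 = 7·235 + 170; 235 = 1·170 + 65; 170 = 2·65 + 40; 65 = 1·40 + 25; 40 = 1·25 + 15; 25 = 1·15 + 10; 15 = 1·10 + 5; 10 = 2·5 + 0), and 5 | 75.
Extended Euclid: 1815·(18) + 235·(-139) = 5. Scale by 15: m₀ = 270.
General solution m = m₀ + 47t; reducing mod 47 gives m = 35 (and n = -270).

35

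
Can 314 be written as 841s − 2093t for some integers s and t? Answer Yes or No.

Yes

By Bézout, 841s − 2093t = 314 has integer solutions iff gcd(841, 2093) | 314.
Euclid: 2093 = 2·841 + 411; 841 = 2·411 + 19; 411 = 21·19 + 12; 19 = 1·12 + 7; 12 = 1·7 + 5; 7 = 1·5 + 2; 5 = 2·2 + 1; 2 = 2·1 + 0. gcd = 1; 314 mod 1 = 0. Yes.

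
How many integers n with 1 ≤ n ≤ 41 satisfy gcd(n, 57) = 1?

57 = 3·19. Inclusion–exclusion on these primes:
41 − ⌊41/3⌋ − ⌊41/19⌋ + ⌊41/57⌋ = 26

26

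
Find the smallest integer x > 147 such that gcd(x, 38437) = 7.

154

gcd(x, 38437) = 7 forces 7 | x; write x = 7s. Then gcd(7s, 7·5491) = 7·gcd(s, 5491), so need gcd(s, 5491) = 1.
7s > 147 gives s ≥ 22. The least s ≥ 22 coprime to 5491 is 22, so x = 7·22 = 154.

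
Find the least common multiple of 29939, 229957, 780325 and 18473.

383953453975

29939 = 7² · 13 · 47; 229957 = 7² · 13 · 19²; 780325 = 5² · 7⁴ · 13; 18473 = 7² · 13 · 29
lcm takes max exponent of each prime: 5² · 7⁴ · 13 · 19² · 29 · 47 = 383953453975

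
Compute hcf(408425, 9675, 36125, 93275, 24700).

25

gcd(408425, 9675): 408425 = 42·9675 + 2075; 9675 = 4·2075 + 1375; 2075 = 1·1375 + 700; 1375 = 1·700 + 675; 700 = 1·675 + 25; 675 = 27·25 + 0 → 25
gcd(25, 36125): 36125 = 1445·25 + 0 → 25
gcd(25, 93275): 93275 = 3731·25 + 0 → 25
gcd(25, 24700): 24700 = 988·25 + 0 → 25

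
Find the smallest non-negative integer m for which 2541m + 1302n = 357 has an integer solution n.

15

Euclid: 2541 = 1·1302 + 1239; 1302 = 1·1239 + 63; 1239 = 19·63 + 42; 63 = 1·42 + 21; 42 = 2·21 + 0 → gcd = 21; 357 = 21·17.
Back-substitution yields 2541·(-21) + 1302·(41) = 21, so one solution is m = -21·17 = -357, n = 41·17 = 697.
Solutions in m differ by 1302/21 = 62; the one in [0, 62) is -357 mod 62 = 15.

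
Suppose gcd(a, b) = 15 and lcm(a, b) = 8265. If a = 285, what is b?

a·b = gcd·lcm = 15·8265 = 123975, so b = 123975/285 = 435.

435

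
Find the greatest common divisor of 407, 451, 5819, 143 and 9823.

gcd(407, 451): 451 = 1·407 + 44; 407 = 9·44 + 11; 44 = 4·11 + 0 → 11
gcd(11, 5819): 5819 = 529·11 + 0 → 11
gcd(11, 143): 143 = 13·11 + 0 → 11
gcd(11, 9823): 9823 = 893·11 + 0 → 11

11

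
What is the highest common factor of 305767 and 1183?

7

Euclid: 305767 = 258·1183 + 553; 1183 = 2·553 + 77; 553 = 7·77 + 14; 77 = 5·14 + 7; 14 = 2·7 + 0. Last nonzero remainder: 7.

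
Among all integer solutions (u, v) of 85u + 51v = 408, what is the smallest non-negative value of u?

Reduce mod 51: 85u ≡ 408 (mod 51). With g = gcd(85, 51) = 17 dividing 408, divide through: 5u ≡ 24 (mod 3).
Since gcd(5, 3) = 1, u ≡ 24·(5)⁻¹ ≡ 0 (mod 3). Smallest non-negative: 0.

0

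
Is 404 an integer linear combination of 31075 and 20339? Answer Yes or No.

No

By Bézout, 31075m − 20339n = 404 has integer solutions iff gcd(31075, 20339) | 404.
Euclid: 31075 = 1·20339 + 10736; 20339 = 1·10736 + 9603; 10736 = 1·9603 + 1133; 9603 = 8·1133 + 539; 1133 = 2·539 + 55; 539 = 9·55 + 44; 55 = 1·44 + 11; 44 = 4·11 + 0. gcd = 11; 404 mod 11 = 8. No.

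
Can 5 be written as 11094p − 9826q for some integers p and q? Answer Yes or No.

gcd(11094, 9826): 11094 = 1·9826 + 1268; 9826 = 7·1268 + 950; 1268 = 1·950 + 318; 950 = 2·318 + 314; 318 = 1·314 + 4; 314 = 78·4 + 2; 4 = 2·2 + 0 → 2
2 does not divide 5, so a solution does not exist.

No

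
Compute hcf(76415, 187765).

85

Euclid: 187765 = 2·76415 + 34935; 76415 = 2·34935 + 6545; 34935 = 5·6545 + 2210; 6545 = 2·2210 + 2125; 2210 = 1·2125 + 85; 2125 = 25·85 + 0. Last nonzero remainder: 85.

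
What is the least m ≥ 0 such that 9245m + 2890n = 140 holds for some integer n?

Euclid: 9245 = 3·2890 + 575; 2890 = 5·575 + 15; 575 = 38·15 + 5; 15 = 3·5 + 0 → gcd = 5; 140 = 5·28.
Back-substitution yields 9245·(191) + 2890·(-611) = 5, so one solution is m = 191·28 = 5348, n = -611·28 = -17108.
Solutions in m differ by 2890/5 = 578; the one in [0, 578) is 5348 mod 578 = 146.

146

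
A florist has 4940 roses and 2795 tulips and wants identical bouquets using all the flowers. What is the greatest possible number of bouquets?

65

Euclid: 4940 = 1·2795 + 2145; 2795 = 1·2145 + 650; 2145 = 3·650 + 195; 650 = 3·195 + 65; 195 = 3·65 + 0. Last nonzero remainder: 65.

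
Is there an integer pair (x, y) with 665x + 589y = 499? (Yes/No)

No

gcd(665, 589): 665 = 1·589 + 76; 589 = 7·76 + 57; 76 = 1·57 + 19; 57 = 3·19 + 0 → 19
19 does not divide 499, so a solution does not exist.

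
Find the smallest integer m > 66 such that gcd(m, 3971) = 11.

77

3971 = 11·361. Any m with gcd(m, 3971) = 11 is a multiple of 11, say 11s, with s coprime to 361.
Need s > 66/11, so s ≥ 7. First s ≥ 7 with gcd(s, 361) = 1 is s = 7. Thus m = 11·7 = 77.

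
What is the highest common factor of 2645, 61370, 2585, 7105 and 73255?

5

gcd(2645, 61370): 61370 = 23·2645 + 535; 2645 = 4·535 + 505; 535 = 1·505 + 30; 505 = 16·30 + 25; 30 = 1·25 + 5; 25 = 5·5 + 0 → 5
gcd(5, 2585): 2585 = 517·5 + 0 → 5
gcd(5, 7105): 7105 = 1421·5 + 0 → 5
gcd(5, 73255): 73255 = 14651·5 + 0 → 5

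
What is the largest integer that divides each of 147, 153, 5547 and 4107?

3

gcd(147, 153): 153 = 1·147 + 6; 147 = 24·6 + 3; 6 = 2·3 + 0 → 3
gcd(3, 5547): 5547 = 1849·3 + 0 → 3
gcd(3, 4107): 4107 = 1369·3 + 0 → 3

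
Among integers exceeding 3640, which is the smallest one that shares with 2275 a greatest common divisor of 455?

gcd(a, 2275) = 455 forces 455 | a; write a = 455s. Then gcd(455s, 455·5) = 455·gcd(s, 5), so need gcd(s, 5) = 1.
455s > 3640 gives s ≥ 9. The least s ≥ 9 coprime to 5 is 9, so a = 455·9 = 4095.

4095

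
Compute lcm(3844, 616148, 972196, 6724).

3844 = 2² · 31²; 616148 = 2² · 13 · 17² · 41; 972196 = 2² · 17² · 29²; 6724 = 2² · 41²
lcm takes max exponent of each prime: 2² · 13 · 17² · 29² · 31² · 41² = 20416828619668

20416828619668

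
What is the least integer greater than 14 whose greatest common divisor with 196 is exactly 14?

42

gcd(m, 196) = 14 forces 14 | m; write m = 14s. Then gcd(14s, 14·14) = 14·gcd(s, 14), so need gcd(s, 14) = 1.
14s > 14 gives s ≥ 2. The least s ≥ 2 coprime to 14 is 3, so m = 14·3 = 42.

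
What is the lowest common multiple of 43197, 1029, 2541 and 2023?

lcm(43197, 1029) = 43197·1029/gcd = 44449713/21 = 2116653
lcm(2116653, 2541) = 2116653·2541/gcd = 5378415273/2541 = 2116653
lcm(2116653, 2023) = 2116653·2023/gcd = 4281989019/119 = 35983101

35983101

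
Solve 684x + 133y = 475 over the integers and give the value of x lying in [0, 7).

4

Euclid: 684 = 5·133 + 19; 133 = 7·19 + 0 → gcd = 19; 475 = 19·25.
Back-substitution yields 684·(1) + 133·(-5) = 19, so one solution is x = 1·25 = 25, y = -5·25 = -125.
Solutions in x differ by 133/19 = 7; the one in [0, 7) is 25 mod 7 = 4.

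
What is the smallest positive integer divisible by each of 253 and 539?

12397

gcd first: 539 = 2·253 + 33; 253 = 7·33 + 22; 33 = 1·22 + 11; 22 = 2·11 + 0 → gcd = 11
lcm = 253·539/gcd = 136367/11 = 12397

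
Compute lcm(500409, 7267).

21517587

gcd first: 500409 = 68·7267 + 6253; 7267 = 1·6253 + 1014; 6253 = 6·1014 + 169; 1014 = 6·169 + 0 → gcd = 169
lcm = 500409·7267/gcd = 3636472203/169 = 21517587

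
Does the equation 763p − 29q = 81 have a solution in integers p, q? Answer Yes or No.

Yes

gcd(763, 29): 763 = 26·29 + 9; 29 = 3·9 + 2; 9 = 4·2 + 1; 2 = 2·1 + 0 → 1
1 divides 81, so a solution exists.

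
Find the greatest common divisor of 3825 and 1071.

Euclid: 3825 = 3·1071 + 612; 1071 = 1·612 + 459; 612 = 1·459 + 153; 459 = 3·153 + 0. Last nonzero remainder: 153.

153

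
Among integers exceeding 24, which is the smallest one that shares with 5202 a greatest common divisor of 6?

30

gcd(m, 5202) = 6 forces 6 | m; write m = 6s. Then gcd(6s, 6·867) = 6·gcd(s, 867), so need gcd(s, 867) = 1.
6s > 24 gives s ≥ 5. The least s ≥ 5 coprime to 867 is 5, so m = 6·5 = 30.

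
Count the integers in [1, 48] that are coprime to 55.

55 = 5·11. Inclusion–exclusion on these primes:
48 − ⌊48/5⌋ − ⌊48/11⌋ + ⌊48/55⌋ = 35

35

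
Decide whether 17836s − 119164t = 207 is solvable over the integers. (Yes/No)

No

By Bézout, 17836s − 119164t = 207 has integer solutions iff gcd(17836, 119164) | 207.
Euclid: 119164 = 6·17836 + 12148; 17836 = 1·12148 + 5688; 12148 = 2·5688 + 772; 5688 = 7·772 + 284; 772 = 2·284 + 204; 284 = 1·204 + 80; 204 = 2·80 + 44; 80 = 1·44 + 36; 44 = 1·36 + 8; 36 = 4·8 + 4; 8 = 2·4 + 0. gcd = 4; 207 mod 4 = 3. No.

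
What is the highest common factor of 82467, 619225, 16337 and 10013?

gcd(82467, 619225): 619225 = 7·82467 + 41956; 82467 = 1·41956 + 40511; 41956 = 1·40511 + 1445; 40511 = 28·1445 + 51; 1445 = 28·51 + 17; 51 = 3·17 + 0 → 17
gcd(17, 16337): 16337 = 961·17 + 0 → 17
gcd(17, 10013): 10013 = 589·17 + 0 → 17

17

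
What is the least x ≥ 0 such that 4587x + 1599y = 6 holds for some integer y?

335

gcd(4587, 1599) = 3 (Euclid: 4587 = 2·1599 + 1389; 1599 = 1·1389 + 210; 1389 = 6·210 + 129; 210 = 1·129 + 81; 129 = 1·81 + 48; 81 = 1·48 + 33; 48 = 1·33 + 15; 33 = 2·15 + 3; 15 = 5·3 + 0), and 3 | 6.
Extended Euclid: 4587·(-99) + 1599·(284) = 3. Scale by 2: x₀ = -198.
General solution x = x₀ + 533t; reducing mod 533 gives x = 335 (and y = -961).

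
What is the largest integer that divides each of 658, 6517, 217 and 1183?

7

gcd(658, 6517): 6517 = 9·658 + 595; 658 = 1·595 + 63; 595 = 9·63 + 28; 63 = 2·28 + 7; 28 = 4·7 + 0 → 7
gcd(7, 217): 217 = 31·7 + 0 → 7
gcd(7, 1183): 1183 = 169·7 + 0 → 7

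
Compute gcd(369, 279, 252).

9

gcd(369, 279): 369 = 1·279 + 90; 279 = 3·90 + 9; 90 = 10·9 + 0 → 9
gcd(9, 252): 252 = 28·9 + 0 → 9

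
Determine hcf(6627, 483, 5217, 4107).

3

gcd(6627, 483): 6627 = 13·483 + 348; 483 = 1·348 + 135; 348 = 2·135 + 78; 135 = 1·78 + 57; 78 = 1·57 + 21; 57 = 2·21 + 15; 21 = 1·15 + 6; 15 = 2·6 + 3; 6 = 2·3 + 0 → 3
gcd(3, 5217): 5217 = 1739·3 + 0 → 3
gcd(3, 4107): 4107 = 1369·3 + 0 → 3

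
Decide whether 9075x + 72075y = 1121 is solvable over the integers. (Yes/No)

gcd(9075, 72075): 72075 = 7·9075 + 8550; 9075 = 1·8550 + 525; 8550 = 16·525 + 150; 525 = 3·150 + 75; 150 = 2·75 + 0 → 75
75 does not divide 1121, so a solution does not exist.

No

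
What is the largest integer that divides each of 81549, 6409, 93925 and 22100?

221

gcd(81549, 6409): 81549 = 12·6409 + 4641; 6409 = 1·4641 + 1768; 4641 = 2·1768 + 1105; 1768 = 1·1105 + 663; 1105 = 1·663 + 442; 663 = 1·442 + 221; 442 = 2·221 + 0 → 221
gcd(221, 93925): 93925 = 425·221 + 0 → 221
gcd(221, 22100): 22100 = 100·221 + 0 → 221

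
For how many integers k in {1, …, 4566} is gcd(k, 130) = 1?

130 = 2·5·13. Inclusion–exclusion on these primes:
4566 − ⌊4566/2⌋ − ⌊4566/5⌋ − ⌊4566/13⌋ + ⌊4566/10⌋ + ⌊4566/26⌋ + ⌊4566/65⌋ − ⌊4566/130⌋ = 1685

1685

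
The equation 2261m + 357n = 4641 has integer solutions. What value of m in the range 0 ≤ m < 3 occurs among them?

0

gcd(2261, 357) = 119 (Euclid: 2261 = 6·357 + 119; 357 = 3·119 + 0), and 119 | 4641.
Extended Euclid: 2261·(1) + 357·(-6) = 119. Scale by 39: m₀ = 39.
General solution m = m₀ + 3t; reducing mod 3 gives m = 0 (and n = 13).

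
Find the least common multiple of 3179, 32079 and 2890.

3528690

3179 = 11 · 17²; 32079 = 3 · 17² · 37; 2890 = 2 · 5 · 17²
lcm takes max exponent of each prime: 2 · 3 · 5 · 11 · 17² · 37 = 3528690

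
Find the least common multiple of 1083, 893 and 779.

2086941

1083 = 3 · 19²; 893 = 19 · 47; 779 = 19 · 41
lcm takes max exponent of each prime: 3 · 19² · 41 · 47 = 2086941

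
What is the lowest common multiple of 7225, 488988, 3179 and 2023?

941301900

7225 = 5² · 17²; 488988 = 2² · 3² · 17² · 47; 3179 = 11 · 17²; 2023 = 7 · 17²
lcm takes max exponent of each prime: 2² · 3² · 5² · 7 · 11 · 17² · 47 = 941301900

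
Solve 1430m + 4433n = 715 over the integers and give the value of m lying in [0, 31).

16

Euclid: 4433 = 3·1430 + 143; 1430 = 10·143 + 0 → gcd = 143; 715 = 143·5.
Back-substitution yields 1430·(-3) + 4433·(1) = 143, so one solution is m = -3·5 = -15, n = 1·5 = 5.
Solutions in m differ by 4433/143 = 31; the one in [0, 31) is -15 mod 31 = 16.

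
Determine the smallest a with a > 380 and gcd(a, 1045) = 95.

Multiples of 95 above 380: 95·5, 95·6, … . Need the cofactor coprime to 1045/95 = 11.
Checking s = 5, 6, … the first with gcd(s, 11) = 1 is s = 5, giving 475.

475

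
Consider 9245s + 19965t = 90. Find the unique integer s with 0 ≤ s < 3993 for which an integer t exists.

2328

Reduce mod 19965: 9245s ≡ 90 (mod 19965). With g = gcd(9245, 19965) = 5 dividing 90, divide through: 1849s ≡ 18 (mod 3993).
Since gcd(1849, 3993) = 1, s ≡ 18·(1849)⁻¹ ≡ 2328 (mod 3993). Smallest non-negative: 2328.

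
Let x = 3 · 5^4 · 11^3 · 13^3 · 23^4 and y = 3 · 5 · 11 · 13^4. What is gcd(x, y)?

min exponent per shared prime: 3 · 5 · 11 · 13^3 = 362505

362505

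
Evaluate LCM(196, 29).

5684

gcd first: 196 = 6·29 + 22; 29 = 1·22 + 7; 22 = 3·7 + 1; 7 = 7·1 + 0 → gcd = 1
lcm = 196·29/gcd = 5684/1 = 5684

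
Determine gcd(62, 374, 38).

gcd(62, 374): 374 = 6·62 + 2; 62 = 31·2 + 0 → 2
gcd(2, 38): 38 = 19·2 + 0 → 2

2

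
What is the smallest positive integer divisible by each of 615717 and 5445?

372508785

615717 = 3² · 37 · 43²; 5445 = 3² · 5 · 11²
max exponents: 3² · 5 · 11² · 37 · 43² = 372508785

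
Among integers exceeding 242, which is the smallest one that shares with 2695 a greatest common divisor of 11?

253

gcd(x, 2695) = 11 forces 11 | x; write x = 11s. Then gcd(11s, 11·245) = 11·gcd(s, 245), so need gcd(s, 245) = 1.
11s > 242 gives s ≥ 23. The least s ≥ 23 coprime to 245 is 23, so x = 11·23 = 253.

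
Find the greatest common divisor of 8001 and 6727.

Euclid: 8001 = 1·6727 + 1274; 6727 = 5·1274 + 357; 1274 = 3·357 + 203; 357 = 1·203 + 154; 203 = 1·154 + 49; 154 = 3·49 + 7; 49 = 7·7 + 0. Last nonzero remainder: 7.

7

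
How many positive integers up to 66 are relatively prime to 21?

38

21 = 3·7. Inclusion–exclusion on these primes:
66 − ⌊66/3⌋ − ⌊66/7⌋ + ⌊66/21⌋ = 38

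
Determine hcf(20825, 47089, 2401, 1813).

49

20825 = 5² · 7² · 17; 47089 = 7² · 31²; 2401 = 7⁴; 1813 = 7² · 37
gcd takes min exponent of each prime: 7² = 49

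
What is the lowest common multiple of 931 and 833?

15827

gcd first: 931 = 1·833 + 98; 833 = 8·98 + 49; 98 = 2·49 + 0 → gcd = 49
lcm = 931·833/gcd = 775523/49 = 15827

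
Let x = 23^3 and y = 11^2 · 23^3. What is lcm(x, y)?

1472207

max exponent per prime: 11^2 · 23^3 = 1472207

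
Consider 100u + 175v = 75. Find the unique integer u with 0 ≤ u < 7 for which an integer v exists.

Euclid: 175 = 1·100 + 75; 100 = 1·75 + 25; 75 = 3·25 + 0 → gcd = 25; 75 = 25·3.
Back-substitution yields 100·(2) + 175·(-1) = 25, so one solution is u = 2·3 = 6, v = -1·3 = -3.
Solutions in u differ by 175/25 = 7; the one in [0, 7) is 6 mod 7 = 6.

6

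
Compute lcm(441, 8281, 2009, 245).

441 = 3² · 7²; 8281 = 7² · 13²; 2009 = 7² · 41; 245 = 5 · 7²
lcm takes max exponent of each prime: 3² · 5 · 7² · 13² · 41 = 15278445

15278445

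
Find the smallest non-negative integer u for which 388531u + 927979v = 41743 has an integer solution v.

Reduce mod 927979: 388531u ≡ 41743 (mod 927979). With g = gcd(388531, 927979) = 3211 dividing 41743, divide through: 121u ≡ 13 (mod 289).
Since gcd(121, 289) = 1, u ≡ 13·(121)⁻¹ ≡ 270 (mod 289). Smallest non-negative: 270.

270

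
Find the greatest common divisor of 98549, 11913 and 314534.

gcd(98549, 11913): 98549 = 8·11913 + 3245; 11913 = 3·3245 + 2178; 3245 = 1·2178 + 1067; 2178 = 2·1067 + 44; 1067 = 24·44 + 11; 44 = 4·11 + 0 → 11
gcd(11, 314534): 314534 = 28594·11 + 0 → 11

11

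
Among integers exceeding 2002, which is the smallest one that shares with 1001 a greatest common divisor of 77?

Multiples of 77 above 2002: 77·27, 77·28, … . Need the cofactor coprime to 1001/77 = 13.
Checking s = 27, 28, … the first with gcd(s, 13) = 1 is s = 27, giving 2079.

2079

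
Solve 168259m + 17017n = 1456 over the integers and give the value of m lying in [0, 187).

Euclid: 168259 = 9·17017 + 15106; 17017 = 1·15106 + 1911; 15106 = 7·1911 + 1729; 1911 = 1·1729 + 182; 1729 = 9·182 + 91; 182 = 2·91 + 0 → gcd = 91; 1456 = 91·16.
Back-substitution yields 168259·(89) + 17017·(-880) = 91, so one solution is m = 89·16 = 1424, n = -880·16 = -14080.
Solutions in m differ by 17017/91 = 187; the one in [0, 187) is 1424 mod 187 = 115.

115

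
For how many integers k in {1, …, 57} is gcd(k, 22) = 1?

Prime factors of 22: 2, 11. Count integers ≤ 57 divisible by none of them.
By inclusion–exclusion: 57 − ⌊57/2⌋ − ⌊57/11⌋ + ⌊57/22⌋ = 26.

26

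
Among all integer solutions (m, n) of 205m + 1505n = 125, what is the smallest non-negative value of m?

Reduce mod 1505: 205m ≡ 125 (mod 1505). With g = gcd(205, 1505) = 5 dividing 125, divide through: 41m ≡ 25 (mod 301).
Since gcd(41, 301) = 1, m ≡ 25·(41)⁻¹ ≡ 52 (mod 301). Smallest non-negative: 52.

52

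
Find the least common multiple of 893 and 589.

27683

gcd first: 893 = 1·589 + 304; 589 = 1·304 + 285; 304 = 1·285 + 19; 285 = 15·19 + 0 → gcd = 19
lcm = 893·589/gcd = 525977/19 = 27683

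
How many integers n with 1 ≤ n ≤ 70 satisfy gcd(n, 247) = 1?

62

247 = 13·19. Inclusion–exclusion on these primes:
70 − ⌊70/13⌋ − ⌊70/19⌋ + ⌊70/247⌋ = 62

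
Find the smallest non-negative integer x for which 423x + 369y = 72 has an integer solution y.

15

Reduce mod 369: 423x ≡ 72 (mod 369). With g = gcd(423, 369) = 9 dividing 72, divide through: 47x ≡ 8 (mod 41).
Since gcd(47, 41) = 1, x ≡ 8·(47)⁻¹ ≡ 15 (mod 41). Smallest non-negative: 15.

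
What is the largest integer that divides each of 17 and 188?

Euclid: 188 = 11·17 + 1; 17 = 17·1 + 0. Last nonzero remainder: 1.

1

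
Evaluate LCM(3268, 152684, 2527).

3268 = 2² · 19 · 43; 152684 = 2² · 7² · 19 · 41; 2527 = 7 · 19²
lcm takes max exponent of each prime: 2² · 7² · 19² · 41 · 43 = 124742828

124742828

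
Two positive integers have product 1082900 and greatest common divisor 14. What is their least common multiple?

77350

gcd·lcm = product, so lcm = 1082900/14 = 77350.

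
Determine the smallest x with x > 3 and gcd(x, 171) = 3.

6

gcd(x, 171) = 3 forces 3 | x; write x = 3s. Then gcd(3s, 3·57) = 3·gcd(s, 57), so need gcd(s, 57) = 1.
3s > 3 gives s ≥ 2. The least s ≥ 2 coprime to 57 is 2, so x = 3·2 = 6.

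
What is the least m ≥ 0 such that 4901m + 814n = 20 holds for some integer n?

gcd(4901, 814) = 1 (Euclid: 4901 = 6·814 + 17; 814 = 47·17 + 15; 17 = 1·15 + 2; 15 = 7·2 + 1; 2 = 2·1 + 0), and 1 | 20.
Extended Euclid: 4901·(-383) + 814·(2306) = 1. Scale by 20: m₀ = -7660.
General solution m = m₀ + 814t; reducing mod 814 gives m = 480 (and n = -2890).

480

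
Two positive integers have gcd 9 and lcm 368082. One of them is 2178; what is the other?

1521

p·q = gcd·lcm = 9·368082 = 3312738, so q = 3312738/2178 = 1521.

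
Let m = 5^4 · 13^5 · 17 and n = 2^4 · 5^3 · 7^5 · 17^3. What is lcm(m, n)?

306586992887630000

max exponent per prime: 2^4 · 5^4 · 7^5 · 13^5 · 17^3 = 306586992887630000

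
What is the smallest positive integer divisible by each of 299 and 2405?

55315

299 = 13 · 23; 2405 = 5 · 13 · 37
max exponents: 5 · 13 · 23 · 37 = 55315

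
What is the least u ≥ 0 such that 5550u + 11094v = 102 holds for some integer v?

Reduce mod 11094: 5550u ≡ 102 (mod 11094). With g = gcd(5550, 11094) = 6 dividing 102, divide through: 925u ≡ 17 (mod 1849).
Since gcd(925, 1849) = 1, u ≡ 17·(925)⁻¹ ≡ 34 (mod 1849). Smallest non-negative: 34.

34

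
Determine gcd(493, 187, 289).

17

gcd(493, 187): 493 = 2·187 + 119; 187 = 1·119 + 68; 119 = 1·68 + 51; 68 = 1·51 + 17; 51 = 3·17 + 0 → 17
gcd(17, 289): 289 = 17·17 + 0 → 17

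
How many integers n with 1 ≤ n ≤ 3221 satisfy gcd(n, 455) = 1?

455 = 5·7·13. Inclusion–exclusion on these primes:
3221 − ⌊3221/5⌋ − ⌊3221/7⌋ − ⌊3221/13⌋ + ⌊3221/35⌋ + ⌊3221/65⌋ + ⌊3221/91⌋ − ⌊3221/455⌋ = 2039

2039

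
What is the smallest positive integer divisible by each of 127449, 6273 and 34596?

127449 = 3² · 7² · 17²; 6273 = 3² · 17 · 41; 34596 = 2² · 3² · 31²
lcm takes max exponent of each prime: 2² · 3² · 7² · 17² · 31² · 41 = 20086472196

20086472196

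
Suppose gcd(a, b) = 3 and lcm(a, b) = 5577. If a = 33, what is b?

Using ab = gcd(a,b)·lcm(a,b) = 3·5577 = 16731, we get b = 16731/33 = 507.

507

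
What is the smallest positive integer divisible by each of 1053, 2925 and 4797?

lcm(1053, 2925) = 1053·2925/gcd = 3080025/117 = 26325
lcm(26325, 4797) = 26325·4797/gcd = 126281025/117 = 1079325

1079325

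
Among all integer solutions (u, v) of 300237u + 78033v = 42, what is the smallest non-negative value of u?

Reduce mod 78033: 300237u ≡ 42 (mod 78033). With g = gcd(300237, 78033) = 3 dividing 42, divide through: 100079u ≡ 14 (mod 26011).
Since gcd(100079, 26011) = 1, u ≡ 14·(100079)⁻¹ ≡ 24430 (mod 26011). Smallest non-negative: 24430.

24430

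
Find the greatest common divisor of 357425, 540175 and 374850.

gcd(357425, 540175): 540175 = 1·357425 + 182750; 357425 = 1·182750 + 174675; 182750 = 1·174675 + 8075; 174675 = 21·8075 + 5100; 8075 = 1·5100 + 2975; 5100 = 1·2975 + 2125; 2975 = 1·2125 + 850; 2125 = 2·850 + 425; 850 = 2·425 + 0 → 425
gcd(425, 374850): 374850 = 882·425 + 0 → 425

425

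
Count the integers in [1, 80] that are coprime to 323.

Prime factors of 323: 17, 19. Count integers ≤ 80 divisible by none of them.
By inclusion–exclusion: 80 − ⌊80/17⌋ − ⌊80/19⌋ + ⌊80/323⌋ = 72.

72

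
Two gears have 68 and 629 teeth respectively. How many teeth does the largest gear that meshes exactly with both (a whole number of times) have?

68 = 2² · 17
629 = 17 · 37
Common: 17 = 17

17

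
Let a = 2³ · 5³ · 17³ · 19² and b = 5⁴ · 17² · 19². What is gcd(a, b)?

min exponent per shared prime: 5³ · 17² · 19² = 13041125

13041125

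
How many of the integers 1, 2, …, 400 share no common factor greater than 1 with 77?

77 = 7·11. Inclusion–exclusion on these primes:
400 − ⌊400/7⌋ − ⌊400/11⌋ + ⌊400/77⌋ = 312

312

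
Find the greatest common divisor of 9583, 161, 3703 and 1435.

7

gcd(9583, 161): 9583 = 59·161 + 84; 161 = 1·84 + 77; 84 = 1·77 + 7; 77 = 11·7 + 0 → 7
gcd(7, 3703): 3703 = 529·7 + 0 → 7
gcd(7, 1435): 1435 = 205·7 + 0 → 7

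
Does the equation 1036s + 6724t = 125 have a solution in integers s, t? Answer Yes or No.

No

gcd(1036, 6724): 6724 = 6·1036 + 508; 1036 = 2·508 + 20; 508 = 25·20 + 8; 20 = 2·8 + 4; 8 = 2·4 + 0 → 4
4 does not divide 125, so a solution does not exist.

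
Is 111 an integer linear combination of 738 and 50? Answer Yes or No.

gcd(738, 50): 738 = 14·50 + 38; 50 = 1·38 + 12; 38 = 3·12 + 2; 12 = 6·2 + 0 → 2
2 does not divide 111, so a solution does not exist.

No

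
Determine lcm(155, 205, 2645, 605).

406777195

lcm(155, 205) = 155·205/gcd = 31775/5 = 6355
lcm(6355, 2645) = 6355·2645/gcd = 16808975/5 = 3361795
lcm(3361795, 605) = 3361795·605/gcd = 2033885975/5 = 406777195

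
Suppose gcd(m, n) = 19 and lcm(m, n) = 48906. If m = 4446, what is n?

m·n = gcd·lcm = 19·48906 = 929214, so n = 929214/4446 = 209.

209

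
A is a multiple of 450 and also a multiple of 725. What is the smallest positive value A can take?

13050

gcd first: 725 = 1·450 + 275; 450 = 1·275 + 175; 275 = 1·175 + 100; 175 = 1·100 + 75; 100 = 1·75 + 25; 75 = 3·25 + 0 → gcd = 25
lcm = 450·725/gcd = 326250/25 = 13050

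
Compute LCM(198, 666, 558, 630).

198 = 2 · 3² · 11; 666 = 2 · 3² · 37; 558 = 2 · 3² · 31; 630 = 2 · 3² · 5 · 7
lcm takes max exponent of each prime: 2 · 3² · 5 · 7 · 11 · 31 · 37 = 7948710

7948710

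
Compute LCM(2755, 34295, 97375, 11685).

3058256625

lcm(2755, 34295) = 2755·34295/gcd = 94482725/95 = 994555
lcm(994555, 97375) = 994555·97375/gcd = 96844793125/95 = 1019418875
lcm(1019418875, 11685) = 1019418875·11685/gcd = 11911909554375/3895 = 3058256625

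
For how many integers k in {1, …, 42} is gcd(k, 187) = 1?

187 = 11·17. Inclusion–exclusion on these primes:
42 − ⌊42/11⌋ − ⌊42/17⌋ + ⌊42/187⌋ = 37

37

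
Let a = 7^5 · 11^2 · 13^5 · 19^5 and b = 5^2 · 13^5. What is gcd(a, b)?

371293

min exponent per shared prime: 13^5 = 371293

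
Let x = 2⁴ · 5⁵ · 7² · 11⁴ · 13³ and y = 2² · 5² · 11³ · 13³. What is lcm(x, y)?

max exponent per prime: 2⁴ · 5⁵ · 7² · 11⁴ · 13³ = 78807378650000

78807378650000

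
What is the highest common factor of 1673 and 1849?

Euclid: 1849 = 1·1673 + 176; 1673 = 9·176 + 89; 176 = 1·89 + 87; 89 = 1·87 + 2; 87 = 43·2 + 1; 2 = 2·1 + 0. Last nonzero remainder: 1.

1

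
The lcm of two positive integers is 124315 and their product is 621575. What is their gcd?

5

gcd·lcm = product, so gcd = 621575/124315 = 5.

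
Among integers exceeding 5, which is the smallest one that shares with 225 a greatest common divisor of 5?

Multiples of 5 above 5: 5·2, 5·3, … . Need the cofactor coprime to 225/5 = 45.
Checking s = 2, 3, … the first with gcd(s, 45) = 1 is s = 2, giving 10.

10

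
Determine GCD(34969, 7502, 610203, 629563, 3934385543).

34969 = 11² · 17²; 7502 = 2 · 11² · 31; 610203 = 3 · 11² · 41²; 629563 = 11⁴ · 43; 3934385543 = 11² · 23 · 29² · 41²
gcd takes min exponent of each prime: 11² = 121

121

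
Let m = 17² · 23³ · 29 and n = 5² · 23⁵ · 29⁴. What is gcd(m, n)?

min exponent per shared prime: 23³ · 29 = 352843

352843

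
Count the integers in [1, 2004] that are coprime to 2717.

Prime factors of 2717: 11, 13, 19. Count integers ≤ 2004 divisible by none of them.
By inclusion–exclusion: 2004 − ⌊2004/11⌋ − ⌊2004/13⌋ − ⌊2004/19⌋ + ⌊2004/143⌋ + ⌊2004/209⌋ + ⌊2004/247⌋ − ⌊2004/2717⌋ = 1594.

1594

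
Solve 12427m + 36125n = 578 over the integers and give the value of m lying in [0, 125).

64

gcd(12427, 36125) = 289 (Euclid: 36125 = 2·12427 + 11271; 12427 = 1·11271 + 1156; 11271 = 9·1156 + 867; 1156 = 1·867 + 289; 867 = 3·289 + 0), and 289 | 578.
Extended Euclid: 12427·(32) + 36125·(-11) = 289. Scale by 2: m₀ = 64.
General solution m = m₀ + 125t; reducing mod 125 gives m = 64 (and n = -22).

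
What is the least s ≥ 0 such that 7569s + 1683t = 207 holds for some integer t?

Reduce mod 1683: 7569s ≡ 207 (mod 1683). With g = gcd(7569, 1683) = 9 dividing 207, divide through: 841s ≡ 23 (mod 187).
Since gcd(841, 187) = 1, s ≡ 23·(841)⁻¹ ≡ 141 (mod 187). Smallest non-negative: 141.

141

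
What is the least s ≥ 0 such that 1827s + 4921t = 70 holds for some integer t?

Reduce mod 4921: 1827s ≡ 70 (mod 4921). With g = gcd(1827, 4921) = 7 dividing 70, divide through: 261s ≡ 10 (mod 703).
Since gcd(261, 703) = 1, s ≡ 10·(261)⁻¹ ≡ 264 (mod 703). Smallest non-negative: 264.

264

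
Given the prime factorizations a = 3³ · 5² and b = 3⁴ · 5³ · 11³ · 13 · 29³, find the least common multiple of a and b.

max exponent per prime: 3⁴ · 5³ · 11³ · 13 · 29³ = 4272779028375

4272779028375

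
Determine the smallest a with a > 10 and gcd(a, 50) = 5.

gcd(a, 50) = 5 forces 5 | a; write a = 5s. Then gcd(5s, 5·10) = 5·gcd(s, 10), so need gcd(s, 10) = 1.
5s > 10 gives s ≥ 3. The least s ≥ 3 coprime to 10 is 3, so a = 5·3 = 15.

15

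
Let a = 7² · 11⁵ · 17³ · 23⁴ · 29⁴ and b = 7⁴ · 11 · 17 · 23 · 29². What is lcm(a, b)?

max exponent per prime: 7⁴ · 11⁵ · 17³ · 23⁴ · 29⁴ = 376015446314316005504923

376015446314316005504923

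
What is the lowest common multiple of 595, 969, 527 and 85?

1051365

595 = 5 · 7 · 17; 969 = 3 · 17 · 19; 527 = 17 · 31; 85 = 5 · 17
lcm takes max exponent of each prime: 3 · 5 · 7 · 17 · 19 · 31 = 1051365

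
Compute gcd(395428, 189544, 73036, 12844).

76

395428 = 2² · 11² · 19 · 43; 189544 = 2³ · 19 · 29 · 43; 73036 = 2² · 19 · 31²; 12844 = 2² · 13² · 19
gcd takes min exponent of each prime: 2² · 19 = 76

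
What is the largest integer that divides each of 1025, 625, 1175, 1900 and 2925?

1025 = 5² · 41; 625 = 5⁴; 1175 = 5² · 47; 1900 = 2² · 5² · 19; 2925 = 3² · 5² · 13
gcd takes min exponent of each prime: 5² = 25

25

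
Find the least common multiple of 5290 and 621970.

5290 = 2 · 5 · 23²; 621970 = 2 · 5 · 37 · 41²
max exponents: 2 · 5 · 23² · 37 · 41² = 329022130

329022130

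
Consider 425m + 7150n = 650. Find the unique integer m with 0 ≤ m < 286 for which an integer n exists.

Euclid: 7150 = 16·425 + 350; 425 = 1·350 + 75; 350 = 4·75 + 50; 75 = 1·50 + 25; 50 = 2·25 + 0 → gcd = 25; 650 = 25·26.
Back-substitution yields 425·(101) + 7150·(-6) = 25, so one solution is m = 101·26 = 2626, n = -6·26 = -156.
Solutions in m differ by 7150/25 = 286; the one in [0, 286) is 2626 mod 286 = 52.

52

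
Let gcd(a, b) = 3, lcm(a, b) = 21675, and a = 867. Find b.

a·b = gcd·lcm = 3·21675 = 65025, so b = 65025/867 = 75.

75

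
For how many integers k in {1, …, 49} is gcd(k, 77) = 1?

38

77 = 7·11. Inclusion–exclusion on these primes:
49 − ⌊49/7⌋ − ⌊49/11⌋ + ⌊49/77⌋ = 38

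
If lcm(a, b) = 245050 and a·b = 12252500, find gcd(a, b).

From gcd × lcm = ab: gcd = 12252500 / 245050 = 50.

50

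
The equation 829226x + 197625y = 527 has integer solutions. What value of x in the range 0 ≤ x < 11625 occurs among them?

2077

Reduce mod 197625: 829226x ≡ 527 (mod 197625). With g = gcd(829226, 197625) = 17 dividing 527, divide through: 48778x ≡ 31 (mod 11625).
Since gcd(48778, 11625) = 1, x ≡ 31·(48778)⁻¹ ≡ 2077 (mod 11625). Smallest non-negative: 2077.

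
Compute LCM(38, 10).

190

gcd first: 38 = 3·10 + 8; 10 = 1·8 + 2; 8 = 4·2 + 0 → gcd = 2
lcm = 38·10/gcd = 380/2 = 190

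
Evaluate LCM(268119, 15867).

268119 = 3² · 31³; 15867 = 3² · 41 · 43
max exponents: 3² · 31³ · 41 · 43 = 472693797

472693797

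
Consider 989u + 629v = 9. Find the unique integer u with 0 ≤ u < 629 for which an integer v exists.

gcd(989, 629) = 1 (Euclid: 989 = 1·629 + 360; 629 = 1·360 + 269; 360 = 1·269 + 91; 269 = 2·91 + 87; 91 = 1·87 + 4; 87 = 21·4 + 3; 4 = 1·3 + 1; 3 = 3·1 + 0), and 1 | 9.
Extended Euclid: 989·(159) + 629·(-250) = 1. Scale by 9: u₀ = 1431.
General solution u = u₀ + 629t; reducing mod 629 gives u = 173 (and v = -272).

173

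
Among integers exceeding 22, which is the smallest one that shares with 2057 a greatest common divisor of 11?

Multiples of 11 above 22: 11·3, 11·4, … . Need the cofactor coprime to 2057/11 = 187.
Checking s = 3, 4, … the first with gcd(s, 187) = 1 is s = 3, giving 33.

33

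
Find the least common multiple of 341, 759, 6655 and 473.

341 = 11 · 31; 759 = 3 · 11 · 23; 6655 = 5 · 11³; 473 = 11 · 43
lcm takes max exponent of each prime: 3 · 5 · 11³ · 23 · 31 · 43 = 612106935

612106935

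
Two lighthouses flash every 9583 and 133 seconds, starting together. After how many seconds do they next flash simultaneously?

182077

gcd first: 9583 = 72·133 + 7; 133 = 19·7 + 0 → gcd = 7
lcm = 9583·133/gcd = 1274539/7 = 182077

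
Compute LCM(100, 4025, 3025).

100 = 2² · 5²; 4025 = 5² · 7 · 23; 3025 = 5² · 11²
lcm takes max exponent of each prime: 2² · 5² · 7 · 11² · 23 = 1948100

1948100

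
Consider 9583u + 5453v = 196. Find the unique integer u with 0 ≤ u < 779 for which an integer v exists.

Reduce mod 5453: 9583u ≡ 196 (mod 5453). With g = gcd(9583, 5453) = 7 dividing 196, divide through: 1369u ≡ 28 (mod 779).
Since gcd(1369, 779) = 1, u ≡ 28·(1369)⁻¹ ≡ 750 (mod 779). Smallest non-negative: 750.

750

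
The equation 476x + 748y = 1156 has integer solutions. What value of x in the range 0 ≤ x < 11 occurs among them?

Reduce mod 748: 476x ≡ 1156 (mod 748). With g = gcd(476, 748) = 68 dividing 1156, divide through: 7x ≡ 17 (mod 11).
Since gcd(7, 11) = 1, x ≡ 17·(7)⁻¹ ≡ 4 (mod 11). Smallest non-negative: 4.

4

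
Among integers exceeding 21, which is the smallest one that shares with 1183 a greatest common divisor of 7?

28

1183 = 7·169. Any t with gcd(t, 1183) = 7 is a multiple of 7, say 7s, with s coprime to 169.
Need s > 21/7, so s ≥ 4. First s ≥ 4 with gcd(s, 169) = 1 is s = 4. Thus t = 7·4 = 28.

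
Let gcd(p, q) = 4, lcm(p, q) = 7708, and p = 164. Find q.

188

p·q = gcd·lcm = 4·7708 = 30832, so q = 30832/164 = 188.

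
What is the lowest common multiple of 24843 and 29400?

4968600

24843 = 3 · 7² · 13²; 29400 = 2³ · 3 · 5² · 7²
max exponents: 2³ · 3 · 5² · 7² · 13² = 4968600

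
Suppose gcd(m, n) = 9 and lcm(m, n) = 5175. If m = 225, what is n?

207

Using mn = gcd(m,n)·lcm(m,n) = 9·5175 = 46575, we get n = 46575/225 = 207.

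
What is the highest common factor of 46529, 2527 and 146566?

7

gcd(46529, 2527): 46529 = 18·2527 + 1043; 2527 = 2·1043 + 441; 1043 = 2·441 + 161; 441 = 2·161 + 119; 161 = 1·119 + 42; 119 = 2·42 + 35; 42 = 1·35 + 7; 35 = 5·7 + 0 → 7
gcd(7, 146566): 146566 = 20938·7 + 0 → 7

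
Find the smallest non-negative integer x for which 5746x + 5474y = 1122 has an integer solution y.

Euclid: 5746 = 1·5474 + 272; 5474 = 20·272 + 34; 272 = 8·34 + 0 → gcd = 34; 1122 = 34·33.
Back-substitution yields 5746·(-20) + 5474·(21) = 34, so one solution is x = -20·33 = -660, y = 21·33 = 693.
Solutions in x differ by 5474/34 = 161; the one in [0, 161) is -660 mod 161 = 145.

145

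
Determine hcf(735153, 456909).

735153 = 3 · 37² · 179
456909 = 3 · 17³ · 31
Common: 3 = 3

3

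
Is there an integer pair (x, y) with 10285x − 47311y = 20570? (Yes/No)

Yes

gcd(10285, 47311): 47311 = 4·10285 + 6171; 10285 = 1·6171 + 4114; 6171 = 1·4114 + 2057; 4114 = 2·2057 + 0 → 2057
2057 divides 20570, so a solution exists.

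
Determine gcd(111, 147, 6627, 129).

gcd(111, 147): 147 = 1·111 + 36; 111 = 3·36 + 3; 36 = 12·3 + 0 → 3
gcd(3, 6627): 6627 = 2209·3 + 0 → 3
gcd(3, 129): 129 = 43·3 + 0 → 3

3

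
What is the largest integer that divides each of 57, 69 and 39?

3

57 = 3 · 19; 69 = 3 · 23; 39 = 3 · 13
gcd takes min exponent of each prime: 3 = 3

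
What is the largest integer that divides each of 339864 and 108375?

Euclid: 339864 = 3·108375 + 14739; 108375 = 7·14739 + 5202; 14739 = 2·5202 + 4335; 5202 = 1·4335 + 867; 4335 = 5·867 + 0. Last nonzero remainder: 867.

867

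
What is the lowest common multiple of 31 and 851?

26381

gcd first: 851 = 27·31 + 14; 31 = 2·14 + 3; 14 = 4·3 + 2; 3 = 1·2 + 1; 2 = 2·1 + 0 → gcd = 1
lcm = 31·851/gcd = 26381/1 = 26381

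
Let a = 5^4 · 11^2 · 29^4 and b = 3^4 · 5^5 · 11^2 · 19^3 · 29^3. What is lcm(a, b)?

148584396733059375

max exponent per prime: 3^4 · 5^5 · 11^2 · 19^3 · 29^4 = 148584396733059375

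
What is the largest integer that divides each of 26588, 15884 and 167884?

gcd(26588, 15884): 26588 = 1·15884 + 10704; 15884 = 1·10704 + 5180; 10704 = 2·5180 + 344; 5180 = 15·344 + 20; 344 = 17·20 + 4; 20 = 5·4 + 0 → 4
gcd(4, 167884): 167884 = 41971·4 + 0 → 4

4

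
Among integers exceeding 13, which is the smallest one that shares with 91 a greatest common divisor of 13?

91 = 13·7. Any a with gcd(a, 91) = 13 is a multiple of 13, say 13s, with s coprime to 7.
Need s > 13/13, so s ≥ 2. First s ≥ 2 with gcd(s, 7) = 1 is s = 2. Thus a = 13·2 = 26.

26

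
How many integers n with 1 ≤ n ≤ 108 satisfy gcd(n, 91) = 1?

Prime factors of 91: 7, 13. Count integers ≤ 108 divisible by none of them.
By inclusion–exclusion: 108 − ⌊108/7⌋ − ⌊108/13⌋ + ⌊108/91⌋ = 86.

86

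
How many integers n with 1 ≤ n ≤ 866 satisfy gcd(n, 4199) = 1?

713

Prime factors of 4199: 13, 17, 19. Count integers ≤ 866 divisible by none of them.
By inclusion–exclusion: 866 − ⌊866/13⌋ − ⌊866/17⌋ − ⌊866/19⌋ + ⌊866/221⌋ + ⌊866/247⌋ + ⌊866/323⌋ − ⌊866/4199⌋ = 713.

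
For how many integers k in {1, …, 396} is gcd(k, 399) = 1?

214

Prime factors of 399: 3, 7, 19. Count integers ≤ 396 divisible by none of them.
By inclusion–exclusion: 396 − ⌊396/3⌋ − ⌊396/7⌋ − ⌊396/19⌋ + ⌊396/21⌋ + ⌊396/57⌋ + ⌊396/133⌋ − ⌊396/399⌋ = 214.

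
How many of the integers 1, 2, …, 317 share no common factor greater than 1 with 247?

278

Prime factors of 247: 13, 19. Count integers ≤ 317 divisible by none of them.
By inclusion–exclusion: 317 − ⌊317/13⌋ − ⌊317/19⌋ + ⌊317/247⌋ = 278.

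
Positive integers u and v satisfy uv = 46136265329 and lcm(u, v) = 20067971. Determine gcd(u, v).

From gcd × lcm = uv: gcd = 46136265329 / 20067971 = 2299.

2299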